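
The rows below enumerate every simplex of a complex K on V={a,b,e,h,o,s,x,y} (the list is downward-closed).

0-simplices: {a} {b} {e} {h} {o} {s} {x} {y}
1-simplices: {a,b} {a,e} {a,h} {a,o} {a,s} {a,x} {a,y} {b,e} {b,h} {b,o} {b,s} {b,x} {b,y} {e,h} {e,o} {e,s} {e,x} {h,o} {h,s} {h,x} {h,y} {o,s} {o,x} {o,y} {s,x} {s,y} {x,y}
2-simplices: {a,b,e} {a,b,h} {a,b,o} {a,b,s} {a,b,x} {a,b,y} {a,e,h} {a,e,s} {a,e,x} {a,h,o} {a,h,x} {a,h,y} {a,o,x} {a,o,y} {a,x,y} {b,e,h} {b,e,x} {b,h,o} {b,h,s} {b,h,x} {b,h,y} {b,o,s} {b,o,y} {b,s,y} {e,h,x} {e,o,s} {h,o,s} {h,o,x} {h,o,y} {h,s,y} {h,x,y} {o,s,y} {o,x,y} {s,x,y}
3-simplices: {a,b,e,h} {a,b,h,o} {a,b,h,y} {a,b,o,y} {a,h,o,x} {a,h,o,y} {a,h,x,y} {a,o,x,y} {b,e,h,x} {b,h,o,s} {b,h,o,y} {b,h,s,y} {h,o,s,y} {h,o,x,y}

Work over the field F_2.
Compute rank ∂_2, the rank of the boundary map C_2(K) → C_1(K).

n_0=8 n_1=27 n_2=34 n_3=14  [Z2]
∂1: piv[ab,ae,ah,ao,as,ax,ay] rk=7  ker:be,bh,bo,bs,bx,by,eh,eo,es,ex,ho,hs,hx,hy,os,ox,oy,sx,sy,xy
∂2: piv[abe,abh,abo,abs,abx,aby,aeh,aes,aex,aho,ahx,ahy,aox,aoy,axy,bhs,bos,bsy,eos,sxy] rk=20  ker:beh,bex,bho,bhx,bhy,boy,ehx,hos,hox,hoy,hsy,hxy,osy,oxy
∂3: piv[abeh,abho,abhy,aboy,ahox,ahoy,ahxy,aoxy,behx,bhos,bhsy,hosy] rk=12  ker:bhoy,hoxy
rk∂_2=20

rank∂_2=20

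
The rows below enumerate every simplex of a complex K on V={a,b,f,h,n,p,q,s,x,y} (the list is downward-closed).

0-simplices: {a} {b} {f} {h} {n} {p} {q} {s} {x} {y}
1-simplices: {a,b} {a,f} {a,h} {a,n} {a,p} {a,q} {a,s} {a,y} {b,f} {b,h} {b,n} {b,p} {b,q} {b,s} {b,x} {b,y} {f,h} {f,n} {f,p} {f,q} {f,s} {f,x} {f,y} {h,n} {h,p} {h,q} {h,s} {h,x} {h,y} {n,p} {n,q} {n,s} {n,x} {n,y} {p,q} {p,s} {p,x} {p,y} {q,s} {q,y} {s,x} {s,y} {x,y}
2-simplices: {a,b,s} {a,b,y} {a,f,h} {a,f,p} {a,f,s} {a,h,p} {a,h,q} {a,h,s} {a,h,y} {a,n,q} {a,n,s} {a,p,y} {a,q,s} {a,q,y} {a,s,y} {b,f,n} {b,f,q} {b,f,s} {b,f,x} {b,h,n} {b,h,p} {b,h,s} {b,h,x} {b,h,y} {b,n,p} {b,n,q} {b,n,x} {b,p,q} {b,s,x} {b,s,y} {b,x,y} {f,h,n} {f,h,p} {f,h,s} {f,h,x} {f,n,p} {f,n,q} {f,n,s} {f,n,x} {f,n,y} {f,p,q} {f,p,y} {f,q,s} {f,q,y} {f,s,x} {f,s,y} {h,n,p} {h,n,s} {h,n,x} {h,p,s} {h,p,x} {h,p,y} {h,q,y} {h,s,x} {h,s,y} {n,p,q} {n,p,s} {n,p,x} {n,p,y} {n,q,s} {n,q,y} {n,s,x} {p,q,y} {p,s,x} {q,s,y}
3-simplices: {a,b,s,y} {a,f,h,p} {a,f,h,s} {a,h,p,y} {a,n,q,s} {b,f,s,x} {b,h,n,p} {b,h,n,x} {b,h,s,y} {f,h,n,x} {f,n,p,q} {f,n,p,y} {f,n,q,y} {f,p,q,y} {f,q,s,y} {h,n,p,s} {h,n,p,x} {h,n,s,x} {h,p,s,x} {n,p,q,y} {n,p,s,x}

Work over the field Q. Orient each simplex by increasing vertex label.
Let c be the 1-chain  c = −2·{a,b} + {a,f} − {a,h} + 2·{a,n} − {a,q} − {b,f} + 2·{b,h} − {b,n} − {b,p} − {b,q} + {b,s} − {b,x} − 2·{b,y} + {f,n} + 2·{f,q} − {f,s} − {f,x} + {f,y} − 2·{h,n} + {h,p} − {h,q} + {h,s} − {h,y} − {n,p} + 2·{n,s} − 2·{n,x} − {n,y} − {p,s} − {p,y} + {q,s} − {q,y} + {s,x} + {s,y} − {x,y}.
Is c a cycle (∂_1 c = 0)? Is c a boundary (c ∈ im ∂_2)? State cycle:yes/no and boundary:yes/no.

n_0=10 n_1=43 n_2=65 n_3=21  [Q]
∂1: piv[ab,af,ah,an,ap,aq,as,ay,bx] rk=9  ker:bf,bh,bn,bp,bq,bs,by,fh,fn,fp,fq,fs,fx,fy,hn,hp,hq,hs,hx,hy,np,nq,ns,nx,ny,pq,ps,px,py,qs,qy,sx,sy,xy
∂2: piv[abs,aby,afh,afp,afs,ahp,ahq,ahs,ahy,anq,ans,apy,aqs,aqy,asy,bfn,bfq,bfs,bfx,bhn,bhp,bhs,bhx,bnp,bnq,bnx,bpq,bsx,bxy,fns,fny,fpy,hps,hpx] rk=34  ker:bhy,bsy,fhn,fhp,fhs,fhx,fnp,fnq,fnx,fpq,fqs,fqy,fsx,fsy,hnp,hns,hnx,hpy,hqy,hsx,hsy,npq,nps,npx,npy,nqs,nqy,nsx,pqy,psx,qsy
∂3: piv[absy,afhp,afhs,ahpy,anqs,bfsx,bhnp,bhnx,bhsy,fhnx,fnpq,fnpy,fnqy,fpqy,fqsy,hnps,hnpx,hnsx,hpsx] rk=19  ker:npqy,npsx
∂1c = {a} + 2·{b} − 2·{f} + 3·{h} + 2·{n} + {p} − {q} + {s} − 2·{x} − 5·{y}

cycle:no boundary:no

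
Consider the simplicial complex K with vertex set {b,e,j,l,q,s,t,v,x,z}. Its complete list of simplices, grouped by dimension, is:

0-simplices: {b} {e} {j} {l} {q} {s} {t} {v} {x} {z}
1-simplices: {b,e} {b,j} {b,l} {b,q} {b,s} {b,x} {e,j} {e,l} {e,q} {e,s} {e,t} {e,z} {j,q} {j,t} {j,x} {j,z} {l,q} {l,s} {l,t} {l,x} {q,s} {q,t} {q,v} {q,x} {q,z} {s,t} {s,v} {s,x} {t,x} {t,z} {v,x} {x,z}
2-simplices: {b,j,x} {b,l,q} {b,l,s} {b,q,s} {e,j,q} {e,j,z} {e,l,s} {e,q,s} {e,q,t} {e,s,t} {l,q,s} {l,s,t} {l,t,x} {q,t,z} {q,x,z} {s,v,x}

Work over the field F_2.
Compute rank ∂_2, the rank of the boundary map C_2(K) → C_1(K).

n_0=10 n_1=32 n_2=16  [Z2]
∂1: piv[be,bj,bl,bq,bs,bx,et,ez,qv] rk=9  ker:ej,el,eq,es,jq,jt,jx,jz,lq,ls,lt,lx,qs,qt,qx,qz,st,sv,sx,tx,tz,vx,xz
∂2: piv[bjx,blq,bls,bqs,ejq,ejz,els,eqs,eqt,est,lst,ltx,qtz,qxz,svx] rk=15  ker:lqs
rk∂_2=15

rank∂_2=15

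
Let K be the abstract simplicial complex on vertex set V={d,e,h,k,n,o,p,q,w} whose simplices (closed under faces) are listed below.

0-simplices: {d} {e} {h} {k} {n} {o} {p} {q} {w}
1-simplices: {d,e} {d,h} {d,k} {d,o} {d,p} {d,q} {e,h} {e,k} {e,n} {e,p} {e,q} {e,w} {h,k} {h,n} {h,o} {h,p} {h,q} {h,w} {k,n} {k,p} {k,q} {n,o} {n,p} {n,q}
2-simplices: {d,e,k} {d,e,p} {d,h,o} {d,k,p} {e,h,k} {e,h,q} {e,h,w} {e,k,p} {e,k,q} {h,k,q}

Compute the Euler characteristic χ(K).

n_0=9 n_1=24 n_2=10
χ=+9−24+10=-5

χ(K)=-5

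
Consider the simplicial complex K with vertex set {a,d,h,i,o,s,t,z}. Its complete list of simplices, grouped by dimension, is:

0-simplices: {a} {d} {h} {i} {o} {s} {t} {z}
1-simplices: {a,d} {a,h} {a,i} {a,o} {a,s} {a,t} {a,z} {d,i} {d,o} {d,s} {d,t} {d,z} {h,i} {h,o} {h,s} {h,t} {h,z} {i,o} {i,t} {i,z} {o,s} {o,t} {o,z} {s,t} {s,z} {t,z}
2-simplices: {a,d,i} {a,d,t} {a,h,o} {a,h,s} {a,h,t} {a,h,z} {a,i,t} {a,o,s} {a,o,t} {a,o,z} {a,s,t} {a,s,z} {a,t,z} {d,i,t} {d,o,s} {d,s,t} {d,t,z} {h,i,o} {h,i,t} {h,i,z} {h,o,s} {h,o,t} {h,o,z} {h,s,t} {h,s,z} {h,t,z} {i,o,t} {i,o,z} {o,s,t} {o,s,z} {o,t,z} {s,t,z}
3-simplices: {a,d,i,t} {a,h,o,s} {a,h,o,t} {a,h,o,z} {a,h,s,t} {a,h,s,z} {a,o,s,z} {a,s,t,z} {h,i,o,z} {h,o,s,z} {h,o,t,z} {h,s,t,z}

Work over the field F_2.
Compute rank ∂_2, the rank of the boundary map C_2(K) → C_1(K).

rank∂_2=19

n_0=8 n_1=26 n_2=32 n_3=12  [Z2]
∂1: piv[ad,ah,ai,ao,as,at,az] rk=7  ker:di,do,ds,dt,dz,hi,ho,hs,ht,hz,io,it,iz,os,ot,oz,st,sz,tz
∂2: piv[adi,adt,aho,ahs,aht,ahz,ait,aos,aot,aoz,ast,asz,atz,dos,dst,dtz,hio,hit,hiz] rk=19  ker:dit,hos,hot,hoz,hst,hsz,htz,iot,ioz,ost,osz,otz,stz
∂3: piv[adit,ahos,ahot,ahoz,ahst,ahsz,aosz,astz,hioz,hotz,hstz] rk=11  ker:hosz
rk∂_2=19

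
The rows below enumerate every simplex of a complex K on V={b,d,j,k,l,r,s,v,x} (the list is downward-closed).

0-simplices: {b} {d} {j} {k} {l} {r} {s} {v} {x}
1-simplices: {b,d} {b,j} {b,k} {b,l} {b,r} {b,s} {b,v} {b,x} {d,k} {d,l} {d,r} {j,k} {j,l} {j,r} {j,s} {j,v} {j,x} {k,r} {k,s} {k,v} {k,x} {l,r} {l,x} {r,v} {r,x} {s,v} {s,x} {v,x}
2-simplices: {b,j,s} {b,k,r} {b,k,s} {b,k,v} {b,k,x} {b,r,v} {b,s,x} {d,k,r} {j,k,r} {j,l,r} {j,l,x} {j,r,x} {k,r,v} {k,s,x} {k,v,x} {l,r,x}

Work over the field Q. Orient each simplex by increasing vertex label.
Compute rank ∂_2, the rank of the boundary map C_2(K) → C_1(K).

rank∂_2=13

n_0=9 n_1=28 n_2=16  [Q]
∂1: piv[bd,bj,bk,bl,br,bs,bv,bx] rk=8  ker:dk,dl,dr,jk,jl,jr,js,jv,jx,kr,ks,kv,kx,lr,lx,rv,rx,sv,sx,vx
∂2: piv[bjs,bkr,bks,bkv,bkx,brv,bsx,dkr,jkr,jlr,jlx,jrx,kvx] rk=13  ker:krv,ksx,lrx
rk∂_2=13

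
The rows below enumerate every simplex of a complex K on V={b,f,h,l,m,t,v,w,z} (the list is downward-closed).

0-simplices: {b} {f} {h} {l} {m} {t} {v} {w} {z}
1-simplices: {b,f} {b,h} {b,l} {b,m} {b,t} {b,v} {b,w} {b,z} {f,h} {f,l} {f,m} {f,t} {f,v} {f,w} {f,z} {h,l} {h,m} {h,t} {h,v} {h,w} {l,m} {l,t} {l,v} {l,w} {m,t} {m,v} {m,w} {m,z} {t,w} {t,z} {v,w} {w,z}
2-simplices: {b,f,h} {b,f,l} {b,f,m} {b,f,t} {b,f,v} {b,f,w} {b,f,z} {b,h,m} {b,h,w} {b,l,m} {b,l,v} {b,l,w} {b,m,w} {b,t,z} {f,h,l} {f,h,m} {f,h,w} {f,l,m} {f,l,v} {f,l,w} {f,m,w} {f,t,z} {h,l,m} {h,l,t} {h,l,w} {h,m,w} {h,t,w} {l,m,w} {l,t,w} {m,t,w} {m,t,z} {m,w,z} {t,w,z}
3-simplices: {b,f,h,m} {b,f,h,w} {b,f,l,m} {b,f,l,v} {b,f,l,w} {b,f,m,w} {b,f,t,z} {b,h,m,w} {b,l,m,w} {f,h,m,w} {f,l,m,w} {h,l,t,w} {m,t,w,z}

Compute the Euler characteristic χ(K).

χ(K)=-3

n_0=9 n_1=32 n_2=33 n_3=13
χ=+9−32+33−13=-3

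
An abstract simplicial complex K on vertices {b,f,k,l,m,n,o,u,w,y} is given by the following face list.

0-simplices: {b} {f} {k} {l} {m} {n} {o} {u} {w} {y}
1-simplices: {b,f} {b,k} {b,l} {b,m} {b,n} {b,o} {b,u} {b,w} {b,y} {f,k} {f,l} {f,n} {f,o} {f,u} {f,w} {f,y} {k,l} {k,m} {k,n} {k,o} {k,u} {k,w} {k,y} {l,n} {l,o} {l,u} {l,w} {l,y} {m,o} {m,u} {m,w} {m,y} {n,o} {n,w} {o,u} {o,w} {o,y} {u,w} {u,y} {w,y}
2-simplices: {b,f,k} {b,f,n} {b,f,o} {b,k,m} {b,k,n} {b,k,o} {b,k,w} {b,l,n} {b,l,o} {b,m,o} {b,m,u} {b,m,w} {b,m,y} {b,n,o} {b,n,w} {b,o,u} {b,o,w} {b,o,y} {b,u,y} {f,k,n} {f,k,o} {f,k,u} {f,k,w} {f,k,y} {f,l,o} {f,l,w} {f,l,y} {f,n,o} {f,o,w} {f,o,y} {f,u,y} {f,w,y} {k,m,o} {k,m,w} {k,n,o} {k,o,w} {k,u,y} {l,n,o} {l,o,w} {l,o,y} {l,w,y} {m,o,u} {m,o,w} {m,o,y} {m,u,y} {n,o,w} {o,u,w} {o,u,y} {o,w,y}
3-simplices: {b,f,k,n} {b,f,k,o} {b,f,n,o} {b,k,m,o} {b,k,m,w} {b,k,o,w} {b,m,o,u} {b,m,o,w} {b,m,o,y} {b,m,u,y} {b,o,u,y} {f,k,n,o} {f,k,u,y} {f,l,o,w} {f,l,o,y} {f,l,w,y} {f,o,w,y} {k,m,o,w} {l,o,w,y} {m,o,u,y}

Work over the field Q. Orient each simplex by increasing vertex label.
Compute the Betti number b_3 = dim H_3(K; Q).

b_3=3

n_0=10 n_1=40 n_2=49 n_3=20  [Q]
∂1: piv[bf,bk,bl,bm,bn,bo,bu,bw,by] rk=9  ker:fk,fl,fn,fo,fu,fw,fy,kl,km,kn,ko,ku,kw,ky,ln,lo,lu,lw,ly,mo,mu,mw,my,no,nw,ou,ow,oy,uw,uy,wy
∂2: piv[bfk,bfn,bfo,bkm,bkn,bko,bkw,bln,blo,bmo,bmu,bmw,bmy,bno,bnw,bou,bow,boy,buy,fku,fkw,fky,flo,flw,fly,foy,fuy,fwy,ouw] rk=29  ker:fkn,fko,fno,fow,kmo,kmw,kno,kow,kuy,lno,low,loy,lwy,mou,mow,moy,muy,now,ouy,owy
∂3: piv[bfkn,bfko,bfno,bkmo,bkmw,bkow,bmou,bmow,bmoy,bmuy,bouy,fkno,fkuy,flow,floy,flwy,fowy] rk=17  ker:kmow,lowy,mouy
b_3=(20−17)−0=3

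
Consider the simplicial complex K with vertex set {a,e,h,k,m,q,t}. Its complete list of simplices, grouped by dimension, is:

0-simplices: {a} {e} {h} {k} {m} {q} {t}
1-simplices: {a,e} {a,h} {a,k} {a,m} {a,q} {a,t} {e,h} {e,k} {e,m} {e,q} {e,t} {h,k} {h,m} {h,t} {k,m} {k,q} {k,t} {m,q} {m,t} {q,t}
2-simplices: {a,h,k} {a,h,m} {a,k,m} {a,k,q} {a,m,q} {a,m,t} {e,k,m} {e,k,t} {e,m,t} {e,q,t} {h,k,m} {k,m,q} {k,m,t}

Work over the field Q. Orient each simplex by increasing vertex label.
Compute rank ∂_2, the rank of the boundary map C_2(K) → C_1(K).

rank∂_2=10

n_0=7 n_1=20 n_2=13  [Q]
∂1: piv[ae,ah,ak,am,aq,at] rk=6  ker:eh,ek,em,eq,et,hk,hm,ht,km,kq,kt,mq,mt,qt
∂2: piv[ahk,ahm,akm,akq,amq,amt,ekm,ekt,emt,eqt] rk=10  ker:hkm,kmq,kmt
rk∂_2=10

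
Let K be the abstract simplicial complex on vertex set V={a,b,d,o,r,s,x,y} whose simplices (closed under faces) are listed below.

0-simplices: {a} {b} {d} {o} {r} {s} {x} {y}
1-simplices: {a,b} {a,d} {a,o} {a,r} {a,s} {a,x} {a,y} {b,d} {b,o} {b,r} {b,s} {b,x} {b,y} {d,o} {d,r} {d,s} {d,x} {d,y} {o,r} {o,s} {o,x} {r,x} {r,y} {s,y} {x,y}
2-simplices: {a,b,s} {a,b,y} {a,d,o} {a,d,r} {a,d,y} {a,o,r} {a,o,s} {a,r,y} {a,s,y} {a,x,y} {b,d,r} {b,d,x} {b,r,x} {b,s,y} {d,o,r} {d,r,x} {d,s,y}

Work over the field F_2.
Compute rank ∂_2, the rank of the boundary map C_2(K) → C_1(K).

rank∂_2=14

n_0=8 n_1=25 n_2=17  [Z2]
∂1: piv[ab,ad,ao,ar,as,ax,ay] rk=7  ker:bd,bo,br,bs,bx,by,do,dr,ds,dx,dy,or,os,ox,rx,ry,sy,xy
∂2: piv[abs,aby,ado,adr,ady,aor,aos,ary,asy,axy,bdr,bdx,brx,dsy] rk=14  ker:bsy,dor,drx
rk∂_2=14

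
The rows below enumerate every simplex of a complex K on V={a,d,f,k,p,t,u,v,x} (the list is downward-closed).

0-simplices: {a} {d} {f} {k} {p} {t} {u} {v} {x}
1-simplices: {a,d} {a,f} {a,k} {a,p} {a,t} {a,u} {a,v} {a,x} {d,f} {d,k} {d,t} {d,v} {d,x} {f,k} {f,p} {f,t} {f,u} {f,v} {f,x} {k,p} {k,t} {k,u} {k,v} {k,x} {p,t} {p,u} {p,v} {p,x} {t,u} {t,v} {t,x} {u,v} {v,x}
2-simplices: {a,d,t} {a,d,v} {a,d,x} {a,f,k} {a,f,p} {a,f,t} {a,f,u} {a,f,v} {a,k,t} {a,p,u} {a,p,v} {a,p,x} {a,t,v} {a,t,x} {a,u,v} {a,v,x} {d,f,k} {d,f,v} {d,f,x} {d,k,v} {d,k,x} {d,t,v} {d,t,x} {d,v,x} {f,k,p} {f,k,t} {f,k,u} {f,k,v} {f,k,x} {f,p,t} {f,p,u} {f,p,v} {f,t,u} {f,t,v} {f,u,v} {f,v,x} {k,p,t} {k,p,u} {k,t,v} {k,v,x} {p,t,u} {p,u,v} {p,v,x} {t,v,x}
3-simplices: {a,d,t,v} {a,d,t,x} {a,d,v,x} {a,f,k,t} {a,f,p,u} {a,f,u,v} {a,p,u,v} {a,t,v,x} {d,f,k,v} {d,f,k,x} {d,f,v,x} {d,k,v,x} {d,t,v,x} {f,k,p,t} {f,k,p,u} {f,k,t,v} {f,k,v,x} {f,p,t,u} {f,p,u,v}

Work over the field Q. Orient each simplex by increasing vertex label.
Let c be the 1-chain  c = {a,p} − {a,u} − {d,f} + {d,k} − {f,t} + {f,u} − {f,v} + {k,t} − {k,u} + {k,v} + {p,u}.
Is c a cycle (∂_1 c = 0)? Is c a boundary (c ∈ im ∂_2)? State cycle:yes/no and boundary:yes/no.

n_0=9 n_1=33 n_2=44 n_3=19  [Q]
∂1: piv[ad,af,ak,ap,at,au,av,ax] rk=8  ker:df,dk,dt,dv,dx,fk,fp,ft,fu,fv,fx,kp,kt,ku,kv,kx,pt,pu,pv,px,tu,tv,tx,uv,vx
∂2: piv[adt,adv,adx,afk,afp,aft,afu,afv,akt,apu,apv,apx,atv,atx,auv,avx,dfk,dfv,dfx,dkv,dkx,fkp,fku,fpt,ftu] rk=25  ker:dtv,dtx,dvx,fkt,fkv,fkx,fpu,fpv,ftv,fuv,fvx,kpt,kpu,ktv,kvx,ptu,puv,pvx,tvx
∂3: piv[adtv,adtx,advx,afkt,afpu,afuv,apuv,atvx,dfkv,dfkx,dfvx,dkvx,fkpt,fkpu,fktv,fptu,fpuv] rk=17  ker:dtvx,fkvx
∂1c = 0
c vs im∂2: reduces to 0 ⇒ boundary

cycle:yes boundary:yes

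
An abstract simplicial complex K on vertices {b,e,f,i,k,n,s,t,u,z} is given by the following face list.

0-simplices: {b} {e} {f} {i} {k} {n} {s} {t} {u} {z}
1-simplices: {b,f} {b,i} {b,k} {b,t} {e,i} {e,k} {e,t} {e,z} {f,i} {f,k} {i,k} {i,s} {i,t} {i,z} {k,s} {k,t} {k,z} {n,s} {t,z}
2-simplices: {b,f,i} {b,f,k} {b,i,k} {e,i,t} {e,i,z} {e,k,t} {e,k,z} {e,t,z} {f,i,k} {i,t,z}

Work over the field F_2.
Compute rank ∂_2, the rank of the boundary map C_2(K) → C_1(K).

rank∂_2=8

n_0=10 n_1=19 n_2=10  [Z2]
∂1: piv[bf,bi,bk,bt,ei,ez,is,ns] rk=8  ker:ek,et,fi,fk,ik,it,iz,ks,kt,kz,tz
∂2: piv[bfi,bfk,bik,eit,eiz,ekt,ekz,etz] rk=8  ker:fik,itz
rk∂_2=8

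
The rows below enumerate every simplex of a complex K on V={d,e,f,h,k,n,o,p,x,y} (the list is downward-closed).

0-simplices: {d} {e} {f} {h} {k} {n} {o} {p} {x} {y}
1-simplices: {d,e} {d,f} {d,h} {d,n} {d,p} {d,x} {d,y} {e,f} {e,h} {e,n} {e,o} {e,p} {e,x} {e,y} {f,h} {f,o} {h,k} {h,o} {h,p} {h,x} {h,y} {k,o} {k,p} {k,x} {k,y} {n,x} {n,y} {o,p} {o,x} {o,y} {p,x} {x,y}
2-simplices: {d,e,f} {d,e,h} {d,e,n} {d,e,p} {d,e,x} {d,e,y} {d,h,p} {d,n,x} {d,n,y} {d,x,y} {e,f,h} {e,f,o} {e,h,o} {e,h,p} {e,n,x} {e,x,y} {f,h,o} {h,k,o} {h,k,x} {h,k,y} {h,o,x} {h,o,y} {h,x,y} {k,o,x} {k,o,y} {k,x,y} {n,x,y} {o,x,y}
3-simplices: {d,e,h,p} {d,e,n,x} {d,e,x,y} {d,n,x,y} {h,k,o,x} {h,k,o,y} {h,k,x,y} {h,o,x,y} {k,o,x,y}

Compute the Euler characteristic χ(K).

n_0=10 n_1=32 n_2=28 n_3=9
χ=+10−32+28−9=-3

χ(K)=-3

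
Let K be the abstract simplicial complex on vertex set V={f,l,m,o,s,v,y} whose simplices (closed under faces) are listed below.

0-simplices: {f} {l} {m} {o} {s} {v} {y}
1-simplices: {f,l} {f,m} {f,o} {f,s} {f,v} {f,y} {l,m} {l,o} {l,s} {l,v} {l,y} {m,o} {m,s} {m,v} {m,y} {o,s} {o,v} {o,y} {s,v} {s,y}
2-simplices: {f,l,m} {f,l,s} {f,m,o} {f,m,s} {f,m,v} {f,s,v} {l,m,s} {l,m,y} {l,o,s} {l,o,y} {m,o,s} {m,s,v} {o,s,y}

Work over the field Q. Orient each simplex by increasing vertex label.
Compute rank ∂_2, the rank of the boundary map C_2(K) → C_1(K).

n_0=7 n_1=20 n_2=13  [Q]
∂1: piv[fl,fm,fo,fs,fv,fy] rk=6  ker:lm,lo,ls,lv,ly,mo,ms,mv,my,os,ov,oy,sv,sy
∂2: piv[flm,fls,fmo,fms,fmv,fsv,lmy,los,loy,mos,osy] rk=11  ker:lms,msv
rk∂_2=11

rank∂_2=11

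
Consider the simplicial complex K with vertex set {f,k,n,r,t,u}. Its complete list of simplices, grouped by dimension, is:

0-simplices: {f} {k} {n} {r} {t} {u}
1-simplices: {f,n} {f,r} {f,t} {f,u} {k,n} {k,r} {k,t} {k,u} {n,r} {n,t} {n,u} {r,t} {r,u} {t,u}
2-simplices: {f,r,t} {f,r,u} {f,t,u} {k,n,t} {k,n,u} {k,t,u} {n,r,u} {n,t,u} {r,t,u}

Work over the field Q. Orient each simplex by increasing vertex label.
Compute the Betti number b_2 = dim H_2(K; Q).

b_2=2

n_0=6 n_1=14 n_2=9  [Q]
∂1: piv[fn,fr,ft,fu,kn] rk=5  ker:kr,kt,ku,nr,nt,nu,rt,ru,tu
∂2: piv[frt,fru,ftu,knt,knu,ktu,nru] rk=7  ker:ntu,rtu
b_2=(9−7)−0=2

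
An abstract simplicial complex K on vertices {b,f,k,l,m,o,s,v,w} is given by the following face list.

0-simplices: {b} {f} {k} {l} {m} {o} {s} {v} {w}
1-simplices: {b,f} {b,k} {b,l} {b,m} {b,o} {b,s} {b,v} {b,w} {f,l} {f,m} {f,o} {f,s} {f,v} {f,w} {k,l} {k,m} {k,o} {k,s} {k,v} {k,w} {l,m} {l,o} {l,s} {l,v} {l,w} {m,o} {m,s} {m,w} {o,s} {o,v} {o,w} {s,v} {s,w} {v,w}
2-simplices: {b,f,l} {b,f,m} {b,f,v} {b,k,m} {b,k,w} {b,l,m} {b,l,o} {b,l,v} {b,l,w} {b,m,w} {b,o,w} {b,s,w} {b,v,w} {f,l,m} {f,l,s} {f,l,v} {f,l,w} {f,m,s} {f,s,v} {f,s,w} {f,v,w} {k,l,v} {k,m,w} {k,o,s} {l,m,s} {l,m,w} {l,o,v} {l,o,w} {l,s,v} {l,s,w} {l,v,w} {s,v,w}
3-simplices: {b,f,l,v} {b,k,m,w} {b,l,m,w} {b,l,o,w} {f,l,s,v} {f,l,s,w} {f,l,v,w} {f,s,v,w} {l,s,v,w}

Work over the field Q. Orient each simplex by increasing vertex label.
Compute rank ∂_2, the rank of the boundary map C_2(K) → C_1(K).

rank∂_2=21

n_0=9 n_1=34 n_2=32 n_3=9  [Q]
∂1: piv[bf,bk,bl,bm,bo,bs,bv,bw] rk=8  ker:fl,fm,fo,fs,fv,fw,kl,km,ko,ks,kv,kw,lm,lo,ls,lv,lw,mo,ms,mw,os,ov,ow,sv,sw,vw
∂2: piv[bfl,bfm,bfv,bkm,bkw,blm,blo,blv,blw,bmw,bow,bsw,bvw,fls,flw,fms,fsv,fsw,klv,kos,lov] rk=21  ker:flm,flv,fvw,kmw,lms,lmw,low,lsv,lsw,lvw,svw
∂3: piv[bflv,bkmw,blmw,blow,flsv,flsw,flvw,fsvw] rk=8  ker:lsvw
rk∂_2=21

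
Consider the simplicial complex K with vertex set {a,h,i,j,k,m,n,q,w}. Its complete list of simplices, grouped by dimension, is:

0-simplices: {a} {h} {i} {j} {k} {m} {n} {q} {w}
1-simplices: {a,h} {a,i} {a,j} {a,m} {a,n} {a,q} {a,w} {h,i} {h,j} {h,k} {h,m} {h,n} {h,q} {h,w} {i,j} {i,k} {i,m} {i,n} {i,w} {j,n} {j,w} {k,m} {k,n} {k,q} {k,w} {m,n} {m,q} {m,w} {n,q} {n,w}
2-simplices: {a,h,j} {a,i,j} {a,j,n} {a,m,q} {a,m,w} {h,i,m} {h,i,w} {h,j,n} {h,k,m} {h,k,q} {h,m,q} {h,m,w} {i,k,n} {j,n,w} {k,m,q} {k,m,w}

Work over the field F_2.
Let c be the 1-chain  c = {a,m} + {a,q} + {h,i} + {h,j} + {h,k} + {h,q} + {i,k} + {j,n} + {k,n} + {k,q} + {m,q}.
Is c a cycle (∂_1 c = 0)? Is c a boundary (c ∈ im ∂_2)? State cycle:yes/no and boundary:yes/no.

n_0=9 n_1=30 n_2=16  [Z2]
∂1: piv[ah,ai,aj,am,an,aq,aw,hk] rk=8  ker:hi,hj,hm,hn,hq,hw,ij,ik,im,in,iw,jn,jw,km,kn,kq,kw,mn,mq,mw,nq,nw
∂2: piv[ahj,aij,ajn,amq,amw,him,hiw,hjn,hkm,hkq,hmq,hmw,ikn,jnw,kmw] rk=15  ker:kmq
∂1c = 0
c vs im∂2: residual ≠ 0 ⇒ not boundary

cycle:yes boundary:no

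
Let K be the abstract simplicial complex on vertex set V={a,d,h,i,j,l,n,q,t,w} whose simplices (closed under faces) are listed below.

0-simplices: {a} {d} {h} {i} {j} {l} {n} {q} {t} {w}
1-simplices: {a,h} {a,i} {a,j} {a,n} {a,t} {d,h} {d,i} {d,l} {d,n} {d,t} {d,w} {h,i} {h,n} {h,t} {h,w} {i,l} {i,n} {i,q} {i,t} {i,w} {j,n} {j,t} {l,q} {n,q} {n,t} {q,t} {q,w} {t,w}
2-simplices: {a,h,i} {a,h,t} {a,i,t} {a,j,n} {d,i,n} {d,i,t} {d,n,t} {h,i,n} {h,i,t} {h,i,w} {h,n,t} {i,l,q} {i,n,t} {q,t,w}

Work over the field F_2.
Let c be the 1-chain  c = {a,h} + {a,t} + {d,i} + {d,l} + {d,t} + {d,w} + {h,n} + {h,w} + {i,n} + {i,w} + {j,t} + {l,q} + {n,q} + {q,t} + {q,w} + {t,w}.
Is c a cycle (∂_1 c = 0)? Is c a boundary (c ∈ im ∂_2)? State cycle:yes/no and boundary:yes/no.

cycle:no boundary:no

n_0=10 n_1=28 n_2=14  [Z2]
∂1: piv[ah,ai,aj,an,at,dh,dl,dw,iq] rk=9  ker:di,dn,dt,hi,hn,ht,hw,il,in,it,iw,jn,jt,lq,nq,nt,qt,qw,tw
∂2: piv[ahi,aht,ait,ajn,din,dit,dnt,hin,hiw,ilq,qtw] rk=11  ker:hit,hnt,int
∂1c = {h} + {i} + {j} + {n} + {t} + {w}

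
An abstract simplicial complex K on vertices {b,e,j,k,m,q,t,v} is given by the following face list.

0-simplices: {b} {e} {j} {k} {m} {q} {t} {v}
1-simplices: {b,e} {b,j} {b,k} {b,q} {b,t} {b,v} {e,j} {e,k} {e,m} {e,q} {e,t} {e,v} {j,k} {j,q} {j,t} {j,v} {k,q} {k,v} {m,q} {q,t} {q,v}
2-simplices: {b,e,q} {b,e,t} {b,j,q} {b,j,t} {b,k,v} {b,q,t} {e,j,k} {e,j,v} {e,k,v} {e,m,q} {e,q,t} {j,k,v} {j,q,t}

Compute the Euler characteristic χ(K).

χ(K)=0

n_0=8 n_1=21 n_2=13
χ=+8−21+13=0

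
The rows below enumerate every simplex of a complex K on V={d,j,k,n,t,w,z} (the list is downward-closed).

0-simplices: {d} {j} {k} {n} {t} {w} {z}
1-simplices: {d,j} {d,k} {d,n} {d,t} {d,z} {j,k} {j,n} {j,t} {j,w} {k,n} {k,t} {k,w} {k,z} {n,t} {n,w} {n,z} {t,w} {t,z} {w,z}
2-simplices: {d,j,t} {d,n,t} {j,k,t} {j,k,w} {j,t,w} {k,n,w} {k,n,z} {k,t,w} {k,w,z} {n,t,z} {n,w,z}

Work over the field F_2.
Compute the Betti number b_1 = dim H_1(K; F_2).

n_0=7 n_1=19 n_2=11  [Z2]
∂1: piv[dj,dk,dn,dt,dz,jw] rk=6  ker:jk,jn,jt,kn,kt,kw,kz,nt,nw,nz,tw,tz,wz
∂2: piv[djt,dnt,jkt,jkw,jtw,knw,knz,kwz,ntz] rk=9  ker:ktw,nwz
b_1=(19−6)−9=4

b_1=4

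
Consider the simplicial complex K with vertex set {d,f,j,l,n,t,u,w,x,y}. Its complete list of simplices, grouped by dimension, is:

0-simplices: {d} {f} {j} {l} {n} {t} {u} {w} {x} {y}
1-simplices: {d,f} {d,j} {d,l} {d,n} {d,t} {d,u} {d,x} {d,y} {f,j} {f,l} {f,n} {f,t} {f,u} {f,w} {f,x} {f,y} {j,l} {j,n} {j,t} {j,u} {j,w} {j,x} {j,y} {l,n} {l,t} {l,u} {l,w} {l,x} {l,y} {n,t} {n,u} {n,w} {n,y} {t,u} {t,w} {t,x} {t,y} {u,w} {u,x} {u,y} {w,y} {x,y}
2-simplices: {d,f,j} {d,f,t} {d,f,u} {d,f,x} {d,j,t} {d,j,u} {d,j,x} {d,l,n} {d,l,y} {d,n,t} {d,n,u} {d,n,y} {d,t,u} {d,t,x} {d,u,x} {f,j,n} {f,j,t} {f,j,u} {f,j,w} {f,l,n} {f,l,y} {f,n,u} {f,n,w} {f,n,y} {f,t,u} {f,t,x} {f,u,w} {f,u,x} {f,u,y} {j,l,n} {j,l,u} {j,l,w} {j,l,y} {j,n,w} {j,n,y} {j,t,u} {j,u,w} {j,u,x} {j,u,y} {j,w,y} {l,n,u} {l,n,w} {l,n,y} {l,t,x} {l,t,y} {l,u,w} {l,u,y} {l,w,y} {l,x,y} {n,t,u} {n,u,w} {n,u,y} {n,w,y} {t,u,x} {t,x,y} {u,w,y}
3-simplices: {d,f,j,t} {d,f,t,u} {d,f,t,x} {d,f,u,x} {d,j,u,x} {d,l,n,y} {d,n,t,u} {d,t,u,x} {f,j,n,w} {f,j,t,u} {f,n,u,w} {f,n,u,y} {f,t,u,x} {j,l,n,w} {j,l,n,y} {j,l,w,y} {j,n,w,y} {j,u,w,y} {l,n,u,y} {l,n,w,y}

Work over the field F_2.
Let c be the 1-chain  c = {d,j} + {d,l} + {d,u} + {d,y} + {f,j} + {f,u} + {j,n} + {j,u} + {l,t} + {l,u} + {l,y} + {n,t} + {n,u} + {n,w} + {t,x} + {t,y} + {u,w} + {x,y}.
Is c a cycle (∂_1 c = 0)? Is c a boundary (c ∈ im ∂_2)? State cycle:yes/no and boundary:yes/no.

n_0=10 n_1=42 n_2=56 n_3=20  [Z2]
∂1: piv[df,dj,dl,dn,dt,du,dx,dy,fw] rk=9  ker:fj,fl,fn,ft,fu,fx,fy,jl,jn,jt,ju,jw,jx,jy,ln,lt,lu,lw,lx,ly,nt,nu,nw,ny,tu,tw,tx,ty,uw,ux,uy,wy,xy
∂2: piv[dfj,dft,dfu,dfx,djt,dju,djx,dln,dly,dnt,dnu,dny,dtu,dtx,dux,fjn,fjw,fln,fly,fnu,fnw,fuw,fuy,jln,jlu,jlw,jly,jwy,ltx,lty,lxy] rk=31  ker:fjt,fju,fny,ftu,ftx,fux,jnw,jny,jtu,juw,jux,juy,lnu,lnw,lny,luw,luy,lwy,ntu,nuw,nuy,nwy,tux,txy,uwy
∂3: piv[dfjt,dftu,dftx,dfux,djux,dlny,dntu,dtux,fjnw,fjtu,fnuw,fnuy,jlnw,jlny,jlwy,jnwy,juwy,lnuy] rk=18  ker:ftux,lnwy
∂1c = 0
c vs im∂2: residual ≠ 0 ⇒ not boundary

cycle:yes boundary:no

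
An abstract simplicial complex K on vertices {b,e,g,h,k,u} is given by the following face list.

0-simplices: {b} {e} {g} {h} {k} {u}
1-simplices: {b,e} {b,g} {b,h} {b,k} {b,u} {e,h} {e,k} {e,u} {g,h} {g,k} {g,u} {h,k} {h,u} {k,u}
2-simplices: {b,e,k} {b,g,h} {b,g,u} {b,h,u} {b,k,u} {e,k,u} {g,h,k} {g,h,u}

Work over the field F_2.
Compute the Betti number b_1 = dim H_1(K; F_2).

b_1=2

n_0=6 n_1=14 n_2=8  [Z2]
∂1: piv[be,bg,bh,bk,bu] rk=5  ker:eh,ek,eu,gh,gk,gu,hk,hu,ku
∂2: piv[bek,bgh,bgu,bhu,bku,eku,ghk] rk=7  ker:ghu
b_1=(14−5)−7=2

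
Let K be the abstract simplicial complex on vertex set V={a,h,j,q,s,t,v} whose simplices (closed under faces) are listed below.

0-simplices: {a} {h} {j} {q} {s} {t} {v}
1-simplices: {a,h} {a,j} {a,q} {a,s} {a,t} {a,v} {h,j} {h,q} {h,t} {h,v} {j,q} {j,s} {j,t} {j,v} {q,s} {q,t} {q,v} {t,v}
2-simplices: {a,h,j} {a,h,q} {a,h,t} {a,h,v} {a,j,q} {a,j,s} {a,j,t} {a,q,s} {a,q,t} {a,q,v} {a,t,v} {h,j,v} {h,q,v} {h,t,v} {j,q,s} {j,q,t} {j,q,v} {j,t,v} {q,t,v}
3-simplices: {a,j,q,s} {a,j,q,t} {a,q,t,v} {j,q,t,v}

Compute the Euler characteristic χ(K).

n_0=7 n_1=18 n_2=19 n_3=4
χ=+7−18+19−4=4

χ(K)=4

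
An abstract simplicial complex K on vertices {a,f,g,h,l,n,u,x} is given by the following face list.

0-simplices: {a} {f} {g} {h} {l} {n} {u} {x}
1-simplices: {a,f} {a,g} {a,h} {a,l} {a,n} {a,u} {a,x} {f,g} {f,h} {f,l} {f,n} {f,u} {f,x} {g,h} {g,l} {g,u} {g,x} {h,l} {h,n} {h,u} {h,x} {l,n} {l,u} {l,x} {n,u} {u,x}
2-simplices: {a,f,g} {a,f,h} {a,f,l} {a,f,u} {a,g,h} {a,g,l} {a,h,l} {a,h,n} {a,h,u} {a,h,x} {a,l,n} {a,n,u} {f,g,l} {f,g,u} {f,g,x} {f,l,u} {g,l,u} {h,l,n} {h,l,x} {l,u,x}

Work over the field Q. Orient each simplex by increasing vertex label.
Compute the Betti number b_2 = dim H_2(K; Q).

n_0=8 n_1=26 n_2=20  [Q]
∂1: piv[af,ag,ah,al,an,au,ax] rk=7  ker:fg,fh,fl,fn,fu,fx,gh,gl,gu,gx,hl,hn,hu,hx,ln,lu,lx,nu,ux
∂2: piv[afg,afh,afl,afu,agh,agl,ahl,ahn,ahu,ahx,aln,anu,fgu,fgx,flu,hlx,lux] rk=17  ker:fgl,glu,hln
b_2=(20−17)−0=3

b_2=3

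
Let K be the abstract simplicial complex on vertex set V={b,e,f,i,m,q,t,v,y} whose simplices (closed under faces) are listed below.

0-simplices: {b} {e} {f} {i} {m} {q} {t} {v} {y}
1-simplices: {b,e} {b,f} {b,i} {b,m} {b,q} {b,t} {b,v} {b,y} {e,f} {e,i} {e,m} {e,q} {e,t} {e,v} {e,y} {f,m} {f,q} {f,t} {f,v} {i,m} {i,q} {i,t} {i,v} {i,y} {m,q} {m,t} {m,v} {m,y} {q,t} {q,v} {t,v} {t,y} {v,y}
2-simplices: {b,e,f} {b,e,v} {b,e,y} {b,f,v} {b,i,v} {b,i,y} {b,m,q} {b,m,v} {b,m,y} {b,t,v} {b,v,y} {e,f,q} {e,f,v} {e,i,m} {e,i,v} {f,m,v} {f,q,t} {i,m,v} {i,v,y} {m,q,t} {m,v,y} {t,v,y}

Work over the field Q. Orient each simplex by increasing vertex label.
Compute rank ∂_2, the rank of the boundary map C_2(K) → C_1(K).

rank∂_2=19

n_0=9 n_1=33 n_2=22  [Q]
∂1: piv[be,bf,bi,bm,bq,bt,bv,by] rk=8  ker:ef,ei,em,eq,et,ev,ey,fm,fq,ft,fv,im,iq,it,iv,iy,mq,mt,mv,my,qt,qv,tv,ty,vy
∂2: piv[bef,bev,bey,bfv,biv,biy,bmq,bmv,bmy,btv,bvy,efq,eim,eiv,fmv,fqt,imv,mqt,tvy] rk=19  ker:efv,ivy,mvy
rk∂_2=19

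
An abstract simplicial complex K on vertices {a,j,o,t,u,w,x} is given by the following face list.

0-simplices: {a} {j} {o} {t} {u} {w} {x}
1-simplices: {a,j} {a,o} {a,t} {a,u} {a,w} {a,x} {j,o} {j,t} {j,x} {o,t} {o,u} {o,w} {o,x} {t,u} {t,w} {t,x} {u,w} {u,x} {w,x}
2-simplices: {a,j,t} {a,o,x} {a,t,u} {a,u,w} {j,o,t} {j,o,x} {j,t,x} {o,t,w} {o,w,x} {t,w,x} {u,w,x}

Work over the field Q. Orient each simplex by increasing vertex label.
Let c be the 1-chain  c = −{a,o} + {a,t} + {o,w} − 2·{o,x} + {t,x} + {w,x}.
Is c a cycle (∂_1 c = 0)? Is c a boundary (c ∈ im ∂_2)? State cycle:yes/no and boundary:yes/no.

n_0=7 n_1=19 n_2=11  [Q]
∂1: piv[aj,ao,at,au,aw,ax] rk=6  ker:jo,jt,jx,ot,ou,ow,ox,tu,tw,tx,uw,ux,wx
∂2: piv[ajt,aox,atu,auw,jot,jox,jtx,otw,owx,uwx] rk=10  ker:twx
∂1c = 0
c vs im∂2: residual ≠ 0 ⇒ not boundary

cycle:yes boundary:no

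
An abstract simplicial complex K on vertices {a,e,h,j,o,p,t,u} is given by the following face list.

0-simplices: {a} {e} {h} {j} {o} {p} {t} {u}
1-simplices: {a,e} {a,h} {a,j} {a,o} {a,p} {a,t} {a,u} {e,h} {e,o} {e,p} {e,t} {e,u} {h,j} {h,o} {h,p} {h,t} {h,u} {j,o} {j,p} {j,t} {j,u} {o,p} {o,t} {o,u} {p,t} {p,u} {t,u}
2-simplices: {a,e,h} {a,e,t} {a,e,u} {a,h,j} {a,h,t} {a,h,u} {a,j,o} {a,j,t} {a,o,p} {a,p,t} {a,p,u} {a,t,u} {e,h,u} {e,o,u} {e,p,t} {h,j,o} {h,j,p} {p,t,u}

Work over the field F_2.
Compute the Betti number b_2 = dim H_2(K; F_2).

b_2=2

n_0=8 n_1=27 n_2=18  [Z2]
∂1: piv[ae,ah,aj,ao,ap,at,au] rk=7  ker:eh,eo,ep,et,eu,hj,ho,hp,ht,hu,jo,jp,jt,ju,op,ot,ou,pt,pu,tu
∂2: piv[aeh,aet,aeu,ahj,aht,ahu,ajo,ajt,aop,apt,apu,atu,eou,ept,hjo,hjp] rk=16  ker:ehu,ptu
b_2=(18−16)−0=2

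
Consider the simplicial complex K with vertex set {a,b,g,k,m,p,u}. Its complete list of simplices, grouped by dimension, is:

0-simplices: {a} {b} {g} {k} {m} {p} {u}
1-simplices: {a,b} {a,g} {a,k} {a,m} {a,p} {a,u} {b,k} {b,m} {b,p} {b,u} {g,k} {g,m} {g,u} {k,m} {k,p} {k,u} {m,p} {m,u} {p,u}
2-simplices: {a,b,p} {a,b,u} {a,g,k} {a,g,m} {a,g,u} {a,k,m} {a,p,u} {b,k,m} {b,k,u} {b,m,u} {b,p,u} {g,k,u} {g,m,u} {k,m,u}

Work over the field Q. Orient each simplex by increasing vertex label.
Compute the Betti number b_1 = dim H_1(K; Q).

b_1=2

n_0=7 n_1=19 n_2=14  [Q]
∂1: piv[ab,ag,ak,am,ap,au] rk=6  ker:bk,bm,bp,bu,gk,gm,gu,km,kp,ku,mp,mu,pu
∂2: piv[abp,abu,agk,agm,agu,akm,apu,bkm,bku,bmu,gku] rk=11  ker:bpu,gmu,kmu
b_1=(19−6)−11=2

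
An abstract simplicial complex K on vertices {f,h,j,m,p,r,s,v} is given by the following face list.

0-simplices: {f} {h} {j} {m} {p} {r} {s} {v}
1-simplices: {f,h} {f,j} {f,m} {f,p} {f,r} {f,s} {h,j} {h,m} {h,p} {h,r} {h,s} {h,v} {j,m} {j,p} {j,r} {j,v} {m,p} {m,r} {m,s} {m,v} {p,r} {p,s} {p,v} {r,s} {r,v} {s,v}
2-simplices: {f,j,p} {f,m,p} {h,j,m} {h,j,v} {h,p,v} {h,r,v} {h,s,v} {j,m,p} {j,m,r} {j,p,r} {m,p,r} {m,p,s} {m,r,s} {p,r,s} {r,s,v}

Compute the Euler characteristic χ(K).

χ(K)=-3

n_0=8 n_1=26 n_2=15
χ=+8−26+15=-3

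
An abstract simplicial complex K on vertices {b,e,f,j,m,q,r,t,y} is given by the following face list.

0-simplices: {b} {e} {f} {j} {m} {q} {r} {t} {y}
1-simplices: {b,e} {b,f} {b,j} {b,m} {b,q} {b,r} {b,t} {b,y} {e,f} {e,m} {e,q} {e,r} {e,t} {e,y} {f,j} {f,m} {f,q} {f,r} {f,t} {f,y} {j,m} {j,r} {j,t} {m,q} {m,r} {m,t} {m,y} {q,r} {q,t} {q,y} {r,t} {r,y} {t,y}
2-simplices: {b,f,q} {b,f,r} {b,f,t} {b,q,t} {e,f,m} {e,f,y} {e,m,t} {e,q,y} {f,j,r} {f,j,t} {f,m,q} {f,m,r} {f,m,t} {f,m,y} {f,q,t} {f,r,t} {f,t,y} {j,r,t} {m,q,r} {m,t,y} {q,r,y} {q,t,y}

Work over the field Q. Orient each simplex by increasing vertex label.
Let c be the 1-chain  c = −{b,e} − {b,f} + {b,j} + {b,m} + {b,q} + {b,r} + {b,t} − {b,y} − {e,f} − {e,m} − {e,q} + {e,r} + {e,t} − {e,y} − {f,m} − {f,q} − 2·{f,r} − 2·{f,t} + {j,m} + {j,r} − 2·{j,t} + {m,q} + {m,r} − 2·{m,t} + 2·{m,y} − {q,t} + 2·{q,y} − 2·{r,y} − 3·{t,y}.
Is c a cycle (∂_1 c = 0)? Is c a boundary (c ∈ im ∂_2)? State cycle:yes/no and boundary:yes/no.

n_0=9 n_1=33 n_2=22  [Q]
∂1: piv[be,bf,bj,bm,bq,br,bt,by] rk=8  ker:ef,em,eq,er,et,ey,fj,fm,fq,fr,ft,fy,jm,jr,jt,mq,mr,mt,my,qr,qt,qy,rt,ry,ty
∂2: piv[bfq,bfr,bft,bqt,efm,efy,emt,eqy,fjr,fjt,fmq,fmr,fmt,fmy,frt,fty,mqr,qry,qty] rk=19  ker:fqt,jrt,mty
∂1c = −2·{b} + {e} + 4·{f} + {j} − 2·{m} − {q} + 4·{r} − 2·{t} − 3·{y}

cycle:no boundary:no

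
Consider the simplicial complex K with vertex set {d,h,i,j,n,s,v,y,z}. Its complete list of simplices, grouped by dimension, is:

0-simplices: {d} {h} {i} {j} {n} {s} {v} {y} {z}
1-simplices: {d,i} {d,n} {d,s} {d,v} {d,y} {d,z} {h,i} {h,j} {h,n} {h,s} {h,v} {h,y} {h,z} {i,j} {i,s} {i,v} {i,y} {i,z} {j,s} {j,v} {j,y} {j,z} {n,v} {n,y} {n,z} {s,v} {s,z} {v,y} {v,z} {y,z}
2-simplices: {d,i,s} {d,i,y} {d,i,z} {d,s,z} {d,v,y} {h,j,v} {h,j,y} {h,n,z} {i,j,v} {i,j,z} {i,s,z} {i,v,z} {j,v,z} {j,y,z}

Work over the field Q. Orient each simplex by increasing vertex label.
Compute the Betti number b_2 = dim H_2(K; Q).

b_2=2

n_0=9 n_1=30 n_2=14  [Q]
∂1: piv[di,dn,ds,dv,dy,dz,hi,hj] rk=8  ker:hn,hs,hv,hy,hz,ij,is,iv,iy,iz,js,jv,jy,jz,nv,ny,nz,sv,sz,vy,vz,yz
∂2: piv[dis,diy,diz,dsz,dvy,hjv,hjy,hnz,ijv,ijz,ivz,jyz] rk=12  ker:isz,jvz
b_2=(14−12)−0=2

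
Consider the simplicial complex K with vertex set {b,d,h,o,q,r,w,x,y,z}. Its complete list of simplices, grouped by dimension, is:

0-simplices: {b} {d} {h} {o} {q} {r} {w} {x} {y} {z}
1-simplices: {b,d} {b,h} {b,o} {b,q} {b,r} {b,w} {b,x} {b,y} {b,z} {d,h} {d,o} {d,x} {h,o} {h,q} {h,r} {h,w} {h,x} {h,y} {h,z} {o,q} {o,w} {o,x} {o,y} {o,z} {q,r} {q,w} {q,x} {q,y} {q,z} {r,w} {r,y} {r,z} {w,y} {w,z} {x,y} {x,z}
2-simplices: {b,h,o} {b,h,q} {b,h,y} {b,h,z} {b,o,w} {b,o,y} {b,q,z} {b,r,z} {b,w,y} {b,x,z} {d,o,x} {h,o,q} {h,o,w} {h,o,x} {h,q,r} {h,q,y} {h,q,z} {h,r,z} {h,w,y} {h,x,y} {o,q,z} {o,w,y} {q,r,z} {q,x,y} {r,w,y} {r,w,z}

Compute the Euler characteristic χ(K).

n_0=10 n_1=36 n_2=26
χ=+10−36+26=0

χ(K)=0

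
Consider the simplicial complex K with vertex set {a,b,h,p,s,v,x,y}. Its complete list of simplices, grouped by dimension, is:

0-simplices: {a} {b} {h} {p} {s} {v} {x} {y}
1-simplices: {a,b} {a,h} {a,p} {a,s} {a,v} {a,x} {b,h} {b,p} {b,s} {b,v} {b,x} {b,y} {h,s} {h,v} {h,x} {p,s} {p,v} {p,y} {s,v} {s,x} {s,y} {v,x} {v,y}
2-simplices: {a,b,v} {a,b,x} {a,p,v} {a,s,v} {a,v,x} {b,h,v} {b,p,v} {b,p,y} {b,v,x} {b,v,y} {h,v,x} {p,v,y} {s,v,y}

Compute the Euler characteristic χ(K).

χ(K)=-2

n_0=8 n_1=23 n_2=13
χ=+8−23+13=-2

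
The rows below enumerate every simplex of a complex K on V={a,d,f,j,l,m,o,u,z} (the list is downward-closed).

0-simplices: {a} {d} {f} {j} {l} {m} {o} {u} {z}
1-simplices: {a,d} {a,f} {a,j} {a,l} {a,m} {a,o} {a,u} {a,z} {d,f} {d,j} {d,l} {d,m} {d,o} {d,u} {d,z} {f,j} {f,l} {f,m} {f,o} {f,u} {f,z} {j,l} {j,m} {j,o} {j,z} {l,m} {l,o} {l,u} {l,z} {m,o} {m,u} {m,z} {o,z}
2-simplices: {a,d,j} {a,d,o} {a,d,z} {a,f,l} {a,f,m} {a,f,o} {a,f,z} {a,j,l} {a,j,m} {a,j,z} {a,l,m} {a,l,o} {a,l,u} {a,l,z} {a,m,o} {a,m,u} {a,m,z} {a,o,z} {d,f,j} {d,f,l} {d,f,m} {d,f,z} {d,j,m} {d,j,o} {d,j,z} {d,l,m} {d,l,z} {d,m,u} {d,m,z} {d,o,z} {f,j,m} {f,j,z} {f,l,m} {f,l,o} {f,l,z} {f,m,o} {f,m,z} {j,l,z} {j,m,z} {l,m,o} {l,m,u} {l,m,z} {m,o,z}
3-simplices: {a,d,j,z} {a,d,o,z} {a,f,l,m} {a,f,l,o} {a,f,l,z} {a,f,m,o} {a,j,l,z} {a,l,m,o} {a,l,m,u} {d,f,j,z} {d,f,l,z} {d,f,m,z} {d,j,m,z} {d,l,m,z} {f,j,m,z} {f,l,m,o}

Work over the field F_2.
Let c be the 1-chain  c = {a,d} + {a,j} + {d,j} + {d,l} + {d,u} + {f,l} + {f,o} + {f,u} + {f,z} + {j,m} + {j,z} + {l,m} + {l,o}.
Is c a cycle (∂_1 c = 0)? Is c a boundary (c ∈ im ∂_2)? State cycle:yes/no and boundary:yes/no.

n_0=9 n_1=33 n_2=43 n_3=16  [Z2]
∂1: piv[ad,af,aj,al,am,ao,au,az] rk=8  ker:df,dj,dl,dm,do,du,dz,fj,fl,fm,fo,fu,fz,jl,jm,jo,jz,lm,lo,lu,lz,mo,mu,mz,oz
∂2: piv[adj,ado,adz,afl,afm,afo,afz,ajl,ajm,ajz,alm,alo,alu,alz,amo,amu,amz,aoz,dfj,dfl,dfm,dfz,djo,dmu] rk=24  ker:djm,djz,dlm,dlz,dmz,doz,fjm,fjz,flm,flo,flz,fmo,fmz,jlz,jmz,lmo,lmu,lmz,moz
∂3: piv[adjz,adoz,aflm,aflo,aflz,afmo,ajlz,almo,almu,dfjz,dflz,dfmz,djmz,dlmz,fjmz] rk=15  ker:flmo
∂1c = 0
c vs im∂2: residual ≠ 0 ⇒ not boundary

cycle:yes boundary:no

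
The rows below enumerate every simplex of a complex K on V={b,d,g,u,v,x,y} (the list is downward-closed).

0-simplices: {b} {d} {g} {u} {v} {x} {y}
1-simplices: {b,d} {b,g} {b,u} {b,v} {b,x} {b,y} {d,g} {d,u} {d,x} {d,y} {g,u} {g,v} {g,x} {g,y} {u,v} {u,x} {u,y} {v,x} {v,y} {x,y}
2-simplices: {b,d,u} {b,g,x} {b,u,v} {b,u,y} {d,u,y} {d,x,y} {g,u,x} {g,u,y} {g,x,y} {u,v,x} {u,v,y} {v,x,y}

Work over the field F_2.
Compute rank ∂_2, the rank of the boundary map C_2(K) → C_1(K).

n_0=7 n_1=20 n_2=12  [Z2]
∂1: piv[bd,bg,bu,bv,bx,by] rk=6  ker:dg,du,dx,dy,gu,gv,gx,gy,uv,ux,uy,vx,vy,xy
∂2: piv[bdu,bgx,buv,buy,duy,dxy,gux,guy,gxy,uvx,uvy] rk=11  ker:vxy
rk∂_2=11

rank∂_2=11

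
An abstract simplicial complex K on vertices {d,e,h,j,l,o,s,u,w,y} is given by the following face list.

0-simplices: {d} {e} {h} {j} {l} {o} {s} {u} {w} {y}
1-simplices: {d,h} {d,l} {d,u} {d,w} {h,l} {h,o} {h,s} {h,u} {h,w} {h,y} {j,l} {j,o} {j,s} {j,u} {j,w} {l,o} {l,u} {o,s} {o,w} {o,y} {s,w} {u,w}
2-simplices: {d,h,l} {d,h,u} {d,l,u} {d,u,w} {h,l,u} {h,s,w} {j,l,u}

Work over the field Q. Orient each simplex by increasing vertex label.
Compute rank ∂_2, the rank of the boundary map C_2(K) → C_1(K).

n_0=10 n_1=22 n_2=7  [Q]
∂1: piv[dh,dl,du,dw,ho,hs,hy,jl] rk=8  ker:hl,hu,hw,jo,js,ju,jw,lo,lu,os,ow,oy,sw,uw
∂2: piv[dhl,dhu,dlu,duw,hsw,jlu] rk=6  ker:hlu
rk∂_2=6

rank∂_2=6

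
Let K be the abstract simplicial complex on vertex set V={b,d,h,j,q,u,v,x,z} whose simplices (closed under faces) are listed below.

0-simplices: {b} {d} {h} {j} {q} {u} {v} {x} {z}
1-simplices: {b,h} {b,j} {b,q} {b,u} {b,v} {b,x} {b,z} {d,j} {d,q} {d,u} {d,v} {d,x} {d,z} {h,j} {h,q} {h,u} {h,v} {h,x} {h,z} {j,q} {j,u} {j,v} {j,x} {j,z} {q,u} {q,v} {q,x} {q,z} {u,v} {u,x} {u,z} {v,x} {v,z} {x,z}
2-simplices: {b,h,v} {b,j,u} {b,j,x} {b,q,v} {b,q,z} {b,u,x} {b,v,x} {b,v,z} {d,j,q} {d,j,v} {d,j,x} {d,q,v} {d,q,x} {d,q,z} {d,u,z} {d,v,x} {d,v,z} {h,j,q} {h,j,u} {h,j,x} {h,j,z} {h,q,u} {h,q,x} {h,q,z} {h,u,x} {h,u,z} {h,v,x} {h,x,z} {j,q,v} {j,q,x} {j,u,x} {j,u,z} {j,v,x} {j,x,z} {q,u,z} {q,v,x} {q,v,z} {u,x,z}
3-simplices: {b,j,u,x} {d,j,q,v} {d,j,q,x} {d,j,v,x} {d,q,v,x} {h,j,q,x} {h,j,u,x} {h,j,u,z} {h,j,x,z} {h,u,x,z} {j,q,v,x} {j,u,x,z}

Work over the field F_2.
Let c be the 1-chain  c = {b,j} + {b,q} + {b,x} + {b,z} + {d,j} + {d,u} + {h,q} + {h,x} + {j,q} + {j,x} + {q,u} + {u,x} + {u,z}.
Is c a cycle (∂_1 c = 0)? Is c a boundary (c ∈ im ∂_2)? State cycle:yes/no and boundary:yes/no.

cycle:yes boundary:yes

n_0=9 n_1=34 n_2=38 n_3=12  [Z2]
∂1: piv[bh,bj,bq,bu,bv,bx,bz,dj] rk=8  ker:dq,du,dv,dx,dz,hj,hq,hu,hv,hx,hz,jq,ju,jv,jx,jz,qu,qv,qx,qz,uv,ux,uz,vx,vz,xz
∂2: piv[bhv,bju,bjx,bqv,bqz,bux,bvx,bvz,djq,djv,djx,dqv,dqx,dqz,duz,dvx,hjq,hju,hjx,hjz,hqu,hqz,huz,hvx,hxz] rk=25  ker:dvz,hqx,hux,jqv,jqx,jux,juz,jvx,jxz,quz,qvx,qvz,uxz
∂3: piv[bjux,djqv,djqx,djvx,dqvx,hjqx,hjux,hjuz,hjxz,huxz] rk=10  ker:jqvx,juxz
∂1c = 0
c vs im∂2: reduces to 0 ⇒ boundary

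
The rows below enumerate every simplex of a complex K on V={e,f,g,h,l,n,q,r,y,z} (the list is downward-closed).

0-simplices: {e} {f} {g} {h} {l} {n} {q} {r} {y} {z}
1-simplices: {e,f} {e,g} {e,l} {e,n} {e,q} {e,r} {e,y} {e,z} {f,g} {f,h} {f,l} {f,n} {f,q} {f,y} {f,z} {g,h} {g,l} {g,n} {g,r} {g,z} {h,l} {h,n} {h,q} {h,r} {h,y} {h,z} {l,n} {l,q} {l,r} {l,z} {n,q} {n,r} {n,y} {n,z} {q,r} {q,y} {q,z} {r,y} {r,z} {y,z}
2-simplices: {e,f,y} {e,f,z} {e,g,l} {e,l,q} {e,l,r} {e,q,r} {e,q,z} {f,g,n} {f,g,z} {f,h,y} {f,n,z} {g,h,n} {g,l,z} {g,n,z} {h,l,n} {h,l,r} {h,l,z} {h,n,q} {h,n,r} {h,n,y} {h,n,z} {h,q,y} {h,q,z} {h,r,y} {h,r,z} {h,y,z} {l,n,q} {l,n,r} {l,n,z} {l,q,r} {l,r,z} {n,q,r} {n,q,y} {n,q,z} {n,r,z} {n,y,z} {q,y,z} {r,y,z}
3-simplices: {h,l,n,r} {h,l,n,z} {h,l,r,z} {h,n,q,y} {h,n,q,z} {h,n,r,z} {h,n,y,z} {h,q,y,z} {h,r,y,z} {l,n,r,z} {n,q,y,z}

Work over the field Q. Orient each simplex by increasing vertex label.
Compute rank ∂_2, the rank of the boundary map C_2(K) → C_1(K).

rank∂_2=26

n_0=10 n_1=40 n_2=38 n_3=11  [Q]
∂1: piv[ef,eg,el,en,eq,er,ey,ez,fh] rk=9  ker:fg,fl,fn,fq,fy,fz,gh,gl,gn,gr,gz,hl,hn,hq,hr,hy,hz,ln,lq,lr,lz,nq,nr,ny,nz,qr,qy,qz,ry,rz,yz
∂2: piv[efy,efz,egl,elq,elr,eqr,eqz,fgn,fgz,fhy,fnz,ghn,glz,hln,hlr,hlz,hnq,hnr,hny,hnz,hqy,hqz,hry,hrz,hyz,lnq] rk=26  ker:gnz,lnr,lnz,lqr,lrz,nqr,nqy,nqz,nrz,nyz,qyz,ryz
∂3: piv[hlnr,hlnz,hlrz,hnqy,hnqz,hnrz,hnyz,hqyz,hryz] rk=9  ker:lnrz,nqyz
rk∂_2=26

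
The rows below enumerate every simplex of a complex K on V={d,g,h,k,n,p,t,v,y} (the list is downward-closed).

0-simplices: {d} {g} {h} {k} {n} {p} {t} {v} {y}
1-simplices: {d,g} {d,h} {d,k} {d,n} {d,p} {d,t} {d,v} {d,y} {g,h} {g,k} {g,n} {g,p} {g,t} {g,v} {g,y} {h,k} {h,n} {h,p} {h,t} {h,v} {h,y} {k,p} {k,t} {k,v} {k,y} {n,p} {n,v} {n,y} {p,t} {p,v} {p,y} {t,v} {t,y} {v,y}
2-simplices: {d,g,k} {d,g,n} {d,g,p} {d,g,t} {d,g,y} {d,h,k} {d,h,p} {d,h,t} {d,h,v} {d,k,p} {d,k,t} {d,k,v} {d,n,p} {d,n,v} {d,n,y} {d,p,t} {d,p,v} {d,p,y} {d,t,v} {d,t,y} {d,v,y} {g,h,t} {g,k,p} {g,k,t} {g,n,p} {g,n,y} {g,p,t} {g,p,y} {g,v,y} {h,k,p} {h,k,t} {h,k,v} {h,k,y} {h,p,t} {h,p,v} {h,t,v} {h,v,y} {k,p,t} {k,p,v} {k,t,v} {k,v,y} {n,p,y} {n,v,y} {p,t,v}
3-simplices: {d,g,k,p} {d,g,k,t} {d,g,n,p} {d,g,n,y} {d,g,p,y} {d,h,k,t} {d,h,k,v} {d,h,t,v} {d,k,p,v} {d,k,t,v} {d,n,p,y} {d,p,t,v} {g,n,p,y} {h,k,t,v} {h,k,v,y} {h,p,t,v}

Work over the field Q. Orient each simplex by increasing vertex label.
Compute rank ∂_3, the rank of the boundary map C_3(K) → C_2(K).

n_0=9 n_1=34 n_2=44 n_3=16  [Q]
∂1: piv[dg,dh,dk,dn,dp,dt,dv,dy] rk=8  ker:gh,gk,gn,gp,gt,gv,gy,hk,hn,hp,ht,hv,hy,kp,kt,kv,ky,np,nv,ny,pt,pv,py,tv,ty,vy
∂2: piv[dgk,dgn,dgp,dgt,dgy,dhk,dhp,dht,dhv,dkp,dkt,dkv,dnp,dnv,dny,dpt,dpv,dpy,dtv,dty,dvy,ght,gvy,hky,hvy] rk=25  ker:gkp,gkt,gnp,gny,gpt,gpy,hkp,hkt,hkv,hpt,hpv,htv,kpt,kpv,ktv,kvy,npy,nvy,ptv
∂3: piv[dgkp,dgkt,dgnp,dgny,dgpy,dhkt,dhkv,dhtv,dkpv,dktv,dnpy,dptv,hkvy,hptv] rk=14  ker:gnpy,hktv
rk∂_3=14

rank∂_3=14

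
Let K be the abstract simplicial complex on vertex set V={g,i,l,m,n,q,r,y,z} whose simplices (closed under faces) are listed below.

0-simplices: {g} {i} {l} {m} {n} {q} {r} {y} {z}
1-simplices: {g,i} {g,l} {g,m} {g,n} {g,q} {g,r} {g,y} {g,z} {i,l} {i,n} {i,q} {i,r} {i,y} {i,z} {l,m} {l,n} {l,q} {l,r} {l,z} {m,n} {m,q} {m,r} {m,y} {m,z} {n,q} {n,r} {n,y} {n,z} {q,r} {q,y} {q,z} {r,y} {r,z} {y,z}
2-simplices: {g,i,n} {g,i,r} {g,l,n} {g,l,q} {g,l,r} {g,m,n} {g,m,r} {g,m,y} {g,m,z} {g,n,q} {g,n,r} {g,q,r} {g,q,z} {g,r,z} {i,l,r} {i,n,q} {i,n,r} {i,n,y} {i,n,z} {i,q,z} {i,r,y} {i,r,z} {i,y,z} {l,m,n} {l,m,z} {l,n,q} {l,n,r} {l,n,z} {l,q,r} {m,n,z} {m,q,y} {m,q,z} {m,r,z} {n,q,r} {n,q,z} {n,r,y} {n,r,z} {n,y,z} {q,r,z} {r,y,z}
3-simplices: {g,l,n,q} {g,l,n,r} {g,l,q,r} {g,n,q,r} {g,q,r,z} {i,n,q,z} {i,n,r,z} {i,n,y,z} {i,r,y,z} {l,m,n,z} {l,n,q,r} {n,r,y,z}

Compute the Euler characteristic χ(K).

n_0=9 n_1=34 n_2=40 n_3=12
χ=+9−34+40−12=3

χ(K)=3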